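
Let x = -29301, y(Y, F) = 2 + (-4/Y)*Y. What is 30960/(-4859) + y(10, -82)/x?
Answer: -21096494/3311013 ≈ -6.3716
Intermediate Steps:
y(Y, F) = -2 (y(Y, F) = 2 - 4 = -2)
30960/(-4859) + y(10, -82)/x = 30960/(-4859) - 2/(-29301) = 30960*(-1/4859) - 2*(-1/29301) = -720/113 + 2/29301 = -21096494/3311013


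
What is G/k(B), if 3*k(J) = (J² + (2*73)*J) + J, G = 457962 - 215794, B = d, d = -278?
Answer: 363252/18209 ≈ 19.949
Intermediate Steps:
B = -278
G = 242168
k(J) = 49*J + J²/3 (k(J) = ((J² + (2*73)*J) + J)/3 = ((J² + 146*J) + J)/3 = (J² + 147*J)/3 = 49*J + J²/3)
G/k(B) = 242168/(((⅓)*(-278)*(147 - 278))) = 242168/(((⅓)*(-278)*(-131))) = 242168/(36418/3) = 242168*(3/36418) = 363252/18209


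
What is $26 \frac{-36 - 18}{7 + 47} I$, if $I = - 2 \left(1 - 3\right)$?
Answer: $-104$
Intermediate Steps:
$I = 4$ ($I = - 2 \left(-2\right) = \left(-1\right) \left(-4\right) = 4$)
$26 \frac{-36 - 18}{7 + 47} I = 26 \frac{-36 - 18}{7 + 47} \cdot 4 = 26 \left(- \frac{54}{54}\right) 4 = 26 \left(\left(-54\right) \frac{1}{54}\right) 4 = 26 \left(-1\right) 4 = \left(-26\right) 4 = -104$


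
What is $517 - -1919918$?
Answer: $1920435$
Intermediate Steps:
$517 - -1919918 = 517 + 1919918 = 1920435$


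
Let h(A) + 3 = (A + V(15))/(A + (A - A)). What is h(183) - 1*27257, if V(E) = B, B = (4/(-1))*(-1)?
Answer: -4988393/183 ≈ -27259.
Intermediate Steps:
B = 4 (B = (4*(-1))*(-1) = -4*(-1) = 4)
V(E) = 4
h(A) = -3 + (4 + A)/A (h(A) = -3 + (A + 4)/(A + (A - A)) = -3 + (4 + A)/(A + 0) = -3 + (4 + A)/A)
h(183) - 1*27257 = (-2 + 4/183) - 1*27257 = (-2 + 4*(1/183)) - 27257 = (-2 + 4/183) - 27257 = -362/183 - 27257 = -4988393/183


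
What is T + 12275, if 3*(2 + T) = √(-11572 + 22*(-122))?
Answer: 12273 + 12*I*√11 ≈ 12273.0 + 39.799*I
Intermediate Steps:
T = -2 + 12*I*√11 (T = -2 + √(-11572 + 22*(-122))/3 = -2 + √(-11572 - 2684)/3 = -2 + √(-14256)/3 = -2 + (36*I*√11)/3 = -2 + 12*I*√11 ≈ -2.0 + 39.799*I)
T + 12275 = (-2 + 12*I*√11) + 12275 = 12273 + 12*I*√11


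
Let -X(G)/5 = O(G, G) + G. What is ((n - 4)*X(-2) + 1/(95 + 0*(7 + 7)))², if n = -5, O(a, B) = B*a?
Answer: 73119601/9025 ≈ 8101.9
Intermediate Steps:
X(G) = -5*G - 5*G² (X(G) = -5*(G*G + G) = -5*(G² + G) = -5*(G + G²) = -5*G - 5*G²)
((n - 4)*X(-2) + 1/(95 + 0*(7 + 7)))² = ((-5 - 4)*(5*(-2)*(-1 - 1*(-2))) + 1/(95 + 0*(7 + 7)))² = (-45*(-2)*(-1 + 2) + 1/(95 + 0*14))² = (-45*(-2) + 1/(95 + 0))² = (-9*(-10) + 1/95)² = (90 + 1/95)² = (8551/95)² = 73119601/9025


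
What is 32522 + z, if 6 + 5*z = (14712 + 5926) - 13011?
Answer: 170231/5 ≈ 34046.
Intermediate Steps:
z = 7621/5 (z = -6/5 + ((14712 + 5926) - 13011)/5 = -6/5 + (20638 - 13011)/5 = -6/5 + (⅕)*7627 = -6/5 + 7627/5 = 7621/5 ≈ 1524.2)
32522 + z = 32522 + 7621/5 = 170231/5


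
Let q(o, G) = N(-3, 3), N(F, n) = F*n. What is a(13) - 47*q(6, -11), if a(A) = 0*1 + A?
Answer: 436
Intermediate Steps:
q(o, G) = -9 (q(o, G) = -3*3 = -9)
a(A) = A (a(A) = 0 + A = A)
a(13) - 47*q(6, -11) = 13 - 47*(-9) = 13 + 423 = 436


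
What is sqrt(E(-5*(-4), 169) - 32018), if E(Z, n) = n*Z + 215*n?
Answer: sqrt(7697) ≈ 87.733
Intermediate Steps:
E(Z, n) = 215*n + Z*n (E(Z, n) = Z*n + 215*n = 215*n + Z*n)
sqrt(E(-5*(-4), 169) - 32018) = sqrt(169*(215 - 5*(-4)) - 32018) = sqrt(169*(215 + 20) - 32018) = sqrt(169*235 - 32018) = sqrt(39715 - 32018) = sqrt(7697)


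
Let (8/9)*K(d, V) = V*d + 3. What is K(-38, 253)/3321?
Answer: -9611/2952 ≈ -3.2558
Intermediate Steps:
K(d, V) = 27/8 + 9*V*d/8 (K(d, V) = 9*(V*d + 3)/8 = 9*(3 + V*d)/8 = 27/8 + 9*V*d/8)
K(-38, 253)/3321 = (27/8 + (9/8)*253*(-38))/3321 = (27/8 - 43263/4)*(1/3321) = -86499/8*1/3321 = -9611/2952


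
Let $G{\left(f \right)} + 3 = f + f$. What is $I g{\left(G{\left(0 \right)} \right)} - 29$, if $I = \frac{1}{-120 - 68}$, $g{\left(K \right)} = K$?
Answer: $- \frac{5449}{188} \approx -28.984$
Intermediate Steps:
$G{\left(f \right)} = -3 + 2 f$ ($G{\left(f \right)} = -3 + \left(f + f\right) = -3 + 2 f$)
$I = - \frac{1}{188}$ ($I = \frac{1}{-188} = - \frac{1}{188} \approx -0.0053191$)
$I g{\left(G{\left(0 \right)} \right)} - 29 = - \frac{-3 + 2 \cdot 0}{188} - 29 = - \frac{-3 + 0}{188} - 29 = \left(- \frac{1}{188}\right) \left(-3\right) - 29 = \frac{3}{188} - 29 = - \frac{5449}{188}$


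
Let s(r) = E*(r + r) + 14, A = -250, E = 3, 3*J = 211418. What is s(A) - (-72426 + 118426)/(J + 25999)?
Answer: -86041738/57883 ≈ -1486.5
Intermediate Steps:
J = 211418/3 (J = (1/3)*211418 = 211418/3 ≈ 70473.)
s(r) = 14 + 6*r (s(r) = 3*(r + r) + 14 = 3*(2*r) + 14 = 6*r + 14 = 14 + 6*r)
s(A) - (-72426 + 118426)/(J + 25999) = (14 + 6*(-250)) - (-72426 + 118426)/(211418/3 + 25999) = (14 - 1500) - 46000/289415/3 = -1486 - 46000*3/289415 = -1486 - 1*27600/57883 = -1486 - 27600/57883 = -86041738/57883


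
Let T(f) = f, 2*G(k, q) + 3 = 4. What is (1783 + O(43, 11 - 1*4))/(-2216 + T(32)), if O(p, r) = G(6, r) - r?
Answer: -3553/4368 ≈ -0.81342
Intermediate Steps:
G(k, q) = ½ (G(k, q) = -3/2 + (½)*4 = -3/2 + 2 = ½)
O(p, r) = ½ - r
(1783 + O(43, 11 - 1*4))/(-2216 + T(32)) = (1783 + (½ - (11 - 1*4)))/(-2216 + 32) = (1783 + (½ - (11 - 4)))/(-2184) = (1783 + (½ - 1*7))*(-1/2184) = (1783 + (½ - 7))*(-1/2184) = (1783 - 13/2)*(-1/2184) = (3553/2)*(-1/2184) = -3553/4368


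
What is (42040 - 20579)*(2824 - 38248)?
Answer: -760234464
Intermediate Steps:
(42040 - 20579)*(2824 - 38248) = 21461*(-35424) = -760234464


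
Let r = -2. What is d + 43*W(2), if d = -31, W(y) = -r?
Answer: 55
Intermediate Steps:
W(y) = 2 (W(y) = -1*(-2) = 2)
d + 43*W(2) = -31 + 43*2 = -31 + 86 = 55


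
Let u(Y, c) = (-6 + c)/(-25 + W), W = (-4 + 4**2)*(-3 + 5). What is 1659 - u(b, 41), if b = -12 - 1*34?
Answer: 1694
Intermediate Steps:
W = 24 (W = (-4 + 16)*2 = 12*2 = 24)
b = -46 (b = -12 - 34 = -46)
u(Y, c) = 6 - c (u(Y, c) = (-6 + c)/(-25 + 24) = (-6 + c)/(-1) = (-6 + c)*(-1) = 6 - c)
1659 - u(b, 41) = 1659 - (6 - 1*41) = 1659 - (6 - 41) = 1659 - 1*(-35) = 1659 + 35 = 1694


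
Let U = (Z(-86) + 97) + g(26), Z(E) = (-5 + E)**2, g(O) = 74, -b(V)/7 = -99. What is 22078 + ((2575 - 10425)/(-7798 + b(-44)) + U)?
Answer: 43384700/1421 ≈ 30531.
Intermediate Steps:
b(V) = 693 (b(V) = -7*(-99) = 693)
U = 8452 (U = ((-5 - 86)**2 + 97) + 74 = ((-91)**2 + 97) + 74 = (8281 + 97) + 74 = 8378 + 74 = 8452)
22078 + ((2575 - 10425)/(-7798 + b(-44)) + U) = 22078 + ((2575 - 10425)/(-7798 + 693) + 8452) = 22078 + (-7850/(-7105) + 8452) = 22078 + (-7850*(-1/7105) + 8452) = 22078 + (1570/1421 + 8452) = 22078 + 12011862/1421 = 43384700/1421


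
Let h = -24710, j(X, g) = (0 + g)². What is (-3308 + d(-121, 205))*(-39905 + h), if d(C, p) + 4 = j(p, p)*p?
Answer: -556452296995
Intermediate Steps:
j(X, g) = g²
d(C, p) = -4 + p³ (d(C, p) = -4 + p²*p = -4 + p³)
(-3308 + d(-121, 205))*(-39905 + h) = (-3308 + (-4 + 205³))*(-39905 - 24710) = (-3308 + (-4 + 8615125))*(-64615) = (-3308 + 8615121)*(-64615) = 8611813*(-64615) = -556452296995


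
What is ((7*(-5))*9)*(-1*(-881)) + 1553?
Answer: -275962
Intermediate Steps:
((7*(-5))*9)*(-1*(-881)) + 1553 = -35*9*881 + 1553 = -315*881 + 1553 = -277515 + 1553 = -275962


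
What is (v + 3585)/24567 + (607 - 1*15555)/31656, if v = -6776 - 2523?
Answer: -15225275/21602582 ≈ -0.70479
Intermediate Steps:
v = -9299
(v + 3585)/24567 + (607 - 1*15555)/31656 = (-9299 + 3585)/24567 + (607 - 1*15555)/31656 = -5714*1/24567 + (607 - 15555)*(1/31656) = -5714/24567 - 14948*1/31656 = -5714/24567 - 3737/7914 = -15225275/21602582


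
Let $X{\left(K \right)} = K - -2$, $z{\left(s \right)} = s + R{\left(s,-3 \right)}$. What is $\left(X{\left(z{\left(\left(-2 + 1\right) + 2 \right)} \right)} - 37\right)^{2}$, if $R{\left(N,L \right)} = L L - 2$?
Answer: $729$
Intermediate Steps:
$R{\left(N,L \right)} = -2 + L^{2}$ ($R{\left(N,L \right)} = L^{2} - 2 = -2 + L^{2}$)
$z{\left(s \right)} = 7 + s$ ($z{\left(s \right)} = s - \left(2 - \left(-3\right)^{2}\right) = s + \left(-2 + 9\right) = s + 7 = 7 + s$)
$X{\left(K \right)} = 2 + K$ ($X{\left(K \right)} = K + 2 = 2 + K$)
$\left(X{\left(z{\left(\left(-2 + 1\right) + 2 \right)} \right)} - 37\right)^{2} = \left(\left(2 + \left(7 + \left(\left(-2 + 1\right) + 2\right)\right)\right) - 37\right)^{2} = \left(\left(2 + \left(7 + \left(-1 + 2\right)\right)\right) + \left(-62 + 25\right)\right)^{2} = \left(\left(2 + \left(7 + 1\right)\right) - 37\right)^{2} = \left(\left(2 + 8\right) - 37\right)^{2} = \left(10 - 37\right)^{2} = \left(-27\right)^{2} = 729$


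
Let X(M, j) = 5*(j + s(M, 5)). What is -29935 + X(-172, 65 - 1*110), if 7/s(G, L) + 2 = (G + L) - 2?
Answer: -5157395/171 ≈ -30160.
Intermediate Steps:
s(G, L) = 7/(-4 + G + L) (s(G, L) = 7/(-2 + ((G + L) - 2)) = 7/(-2 + (-2 + G + L)) = 7/(-4 + G + L))
X(M, j) = 5*j + 35/(1 + M) (X(M, j) = 5*(j + 7/(-4 + M + 5)) = 5*(j + 7/(1 + M)) = 5*j + 35/(1 + M))
-29935 + X(-172, 65 - 1*110) = -29935 + 5*(7 + (65 - 1*110)*(1 - 172))/(1 - 172) = -29935 + 5*(7 + (65 - 110)*(-171))/(-171) = -29935 + 5*(-1/171)*(7 - 45*(-171)) = -29935 + 5*(-1/171)*(7 + 7695) = -29935 + 5*(-1/171)*7702 = -29935 - 38510/171 = -5157395/171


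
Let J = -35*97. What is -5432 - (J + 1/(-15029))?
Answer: -30614072/15029 ≈ -2037.0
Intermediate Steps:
J = -3395
-5432 - (J + 1/(-15029)) = -5432 - (-3395 + 1/(-15029)) = -5432 - (-3395 - 1/15029) = -5432 - 1*(-51023456/15029) = -5432 + 51023456/15029 = -30614072/15029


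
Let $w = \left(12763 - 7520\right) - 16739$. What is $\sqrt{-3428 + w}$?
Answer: $2 i \sqrt{3731} \approx 122.16 i$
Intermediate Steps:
$w = -11496$ ($w = 5243 - 16739 = -11496$)
$\sqrt{-3428 + w} = \sqrt{-3428 - 11496} = \sqrt{-14924} = 2 i \sqrt{3731}$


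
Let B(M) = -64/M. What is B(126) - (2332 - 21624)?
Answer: 1215364/63 ≈ 19292.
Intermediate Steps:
B(126) - (2332 - 21624) = -64/126 - (2332 - 21624) = -64*1/126 - 1*(-19292) = -32/63 + 19292 = 1215364/63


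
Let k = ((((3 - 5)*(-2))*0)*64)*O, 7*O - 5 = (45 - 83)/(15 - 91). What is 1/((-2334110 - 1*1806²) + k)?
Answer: -1/5595746 ≈ -1.7871e-7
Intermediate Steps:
O = 11/14 (O = 5/7 + ((45 - 83)/(15 - 91))/7 = 5/7 + (-38/(-76))/7 = 5/7 + (-38*(-1/76))/7 = 5/7 + (⅐)*(½) = 5/7 + 1/14 = 11/14 ≈ 0.78571)
k = 0 (k = ((((3 - 5)*(-2))*0)*64)*(11/14) = ((-2*(-2)*0)*64)*(11/14) = ((4*0)*64)*(11/14) = (0*64)*(11/14) = 0*(11/14) = 0)
1/((-2334110 - 1*1806²) + k) = 1/((-2334110 - 1*1806²) + 0) = 1/((-2334110 - 1*3261636) + 0) = 1/((-2334110 - 3261636) + 0) = 1/(-5595746 + 0) = 1/(-5595746) = -1/5595746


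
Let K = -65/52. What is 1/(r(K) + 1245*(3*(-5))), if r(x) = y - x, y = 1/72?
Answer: -72/1344509 ≈ -5.3551e-5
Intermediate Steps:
y = 1/72 ≈ 0.013889
K = -5/4 (K = -65*1/52 = -5/4 ≈ -1.2500)
r(x) = 1/72 - x
1/(r(K) + 1245*(3*(-5))) = 1/((1/72 - 1*(-5/4)) + 1245*(3*(-5))) = 1/((1/72 + 5/4) + 1245*(-15)) = 1/(91/72 - 18675) = 1/(-1344509/72) = -72/1344509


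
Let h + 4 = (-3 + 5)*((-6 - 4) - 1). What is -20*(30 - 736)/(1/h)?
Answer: -367120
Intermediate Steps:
h = -26 (h = -4 + (-3 + 5)*((-6 - 4) - 1) = -4 + 2*(-10 - 1) = -4 + 2*(-11) = -4 - 22 = -26)
-20*(30 - 736)/(1/h) = -20*(30 - 736)/(1/(-26)) = -(-14120)/(-1/26) = -(-14120)*(-26) = -20*18356 = -367120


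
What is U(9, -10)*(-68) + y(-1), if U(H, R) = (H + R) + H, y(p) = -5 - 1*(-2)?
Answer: -547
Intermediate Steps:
y(p) = -3 (y(p) = -5 + 2 = -3)
U(H, R) = R + 2*H
U(9, -10)*(-68) + y(-1) = (-10 + 2*9)*(-68) - 3 = (-10 + 18)*(-68) - 3 = 8*(-68) - 3 = -544 - 3 = -547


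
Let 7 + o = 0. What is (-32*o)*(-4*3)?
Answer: -2688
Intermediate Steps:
o = -7 (o = -7 + 0 = -7)
(-32*o)*(-4*3) = (-32*(-7))*(-4*3) = -8*(-28)*(-12) = 224*(-12) = -2688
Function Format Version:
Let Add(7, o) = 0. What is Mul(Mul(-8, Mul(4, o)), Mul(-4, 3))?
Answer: -2688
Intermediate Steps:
o = -7 (o = Add(-7, 0) = -7)
Mul(Mul(-8, Mul(4, o)), Mul(-4, 3)) = Mul(Mul(-8, Mul(4, -7)), Mul(-4, 3)) = Mul(Mul(-8, -28), -12) = Mul(224, -12) = -2688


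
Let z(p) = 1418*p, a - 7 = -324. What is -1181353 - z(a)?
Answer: -731847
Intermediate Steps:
a = -317 (a = 7 - 324 = -317)
-1181353 - z(a) = -1181353 - 1418*(-317) = -1181353 - 1*(-449506) = -1181353 + 449506 = -731847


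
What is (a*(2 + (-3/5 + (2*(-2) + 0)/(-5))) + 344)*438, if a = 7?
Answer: 787086/5 ≈ 1.5742e+5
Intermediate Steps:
(a*(2 + (-3/5 + (2*(-2) + 0)/(-5))) + 344)*438 = (7*(2 + (-3/5 + (2*(-2) + 0)/(-5))) + 344)*438 = (7*(2 + (-3*1/5 + (-4 + 0)*(-1/5))) + 344)*438 = (7*(2 + (-3/5 - 4*(-1/5))) + 344)*438 = (7*(2 + (-3/5 + 4/5)) + 344)*438 = (7*(2 + 1/5) + 344)*438 = (7*(11/5) + 344)*438 = (77/5 + 344)*438 = (1797/5)*438 = 787086/5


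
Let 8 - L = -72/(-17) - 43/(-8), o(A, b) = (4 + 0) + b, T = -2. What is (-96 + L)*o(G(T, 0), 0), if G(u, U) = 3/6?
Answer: -13275/34 ≈ -390.44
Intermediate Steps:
G(u, U) = 1/2 (G(u, U) = 3*(1/6) = 1/2)
o(A, b) = 4 + b
L = -219/136 (L = 8 - (-72/(-17) - 43/(-8)) = 8 - (-72*(-1/17) - 43*(-1/8)) = 8 - (72/17 + 43/8) = 8 - 1*1307/136 = 8 - 1307/136 = -219/136 ≈ -1.6103)
(-96 + L)*o(G(T, 0), 0) = (-96 - 219/136)*(4 + 0) = -13275/136*4 = -13275/34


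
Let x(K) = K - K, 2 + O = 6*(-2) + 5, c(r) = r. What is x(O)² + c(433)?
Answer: 433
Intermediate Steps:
O = -9 (O = -2 + (6*(-2) + 5) = -2 + (-12 + 5) = -2 - 7 = -9)
x(K) = 0
x(O)² + c(433) = 0² + 433 = 0 + 433 = 433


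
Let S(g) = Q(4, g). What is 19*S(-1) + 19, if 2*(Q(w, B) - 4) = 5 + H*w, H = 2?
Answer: 437/2 ≈ 218.50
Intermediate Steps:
Q(w, B) = 13/2 + w (Q(w, B) = 4 + (5 + 2*w)/2 = 4 + (5/2 + w) = 13/2 + w)
S(g) = 21/2 (S(g) = 13/2 + 4 = 21/2)
19*S(-1) + 19 = 19*(21/2) + 19 = 399/2 + 19 = 437/2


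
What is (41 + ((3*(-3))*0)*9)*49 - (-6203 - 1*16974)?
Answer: 25186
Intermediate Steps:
(41 + ((3*(-3))*0)*9)*49 - (-6203 - 1*16974) = (41 - 9*0*9)*49 - (-6203 - 16974) = (41 + 0*9)*49 - 1*(-23177) = (41 + 0)*49 + 23177 = 41*49 + 23177 = 2009 + 23177 = 25186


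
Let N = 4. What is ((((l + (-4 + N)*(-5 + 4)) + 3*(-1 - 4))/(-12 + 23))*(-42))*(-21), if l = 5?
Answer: -8820/11 ≈ -801.82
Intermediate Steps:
((((l + (-4 + N)*(-5 + 4)) + 3*(-1 - 4))/(-12 + 23))*(-42))*(-21) = ((((5 + (-4 + 4)*(-5 + 4)) + 3*(-1 - 4))/(-12 + 23))*(-42))*(-21) = ((((5 + 0*(-1)) + 3*(-5))/11)*(-42))*(-21) = ((((5 + 0) - 15)*(1/11))*(-42))*(-21) = (((5 - 15)*(1/11))*(-42))*(-21) = (-10*1/11*(-42))*(-21) = -10/11*(-42)*(-21) = (420/11)*(-21) = -8820/11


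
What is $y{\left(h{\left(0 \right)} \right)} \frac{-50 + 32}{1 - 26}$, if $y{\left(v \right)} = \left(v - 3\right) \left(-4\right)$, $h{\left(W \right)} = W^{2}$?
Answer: $\frac{216}{25} \approx 8.64$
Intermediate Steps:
$y{\left(v \right)} = 12 - 4 v$ ($y{\left(v \right)} = \left(-3 + v\right) \left(-4\right) = 12 - 4 v$)
$y{\left(h{\left(0 \right)} \right)} \frac{-50 + 32}{1 - 26} = \left(12 - 4 \cdot 0^{2}\right) \frac{-50 + 32}{1 - 26} = \left(12 - 0\right) \left(- \frac{18}{-25}\right) = \left(12 + 0\right) \left(\left(-18\right) \left(- \frac{1}{25}\right)\right) = 12 \cdot \frac{18}{25} = \frac{216}{25}$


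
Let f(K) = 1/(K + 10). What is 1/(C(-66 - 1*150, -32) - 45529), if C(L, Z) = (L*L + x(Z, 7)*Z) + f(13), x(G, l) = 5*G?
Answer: 23/143682 ≈ 0.00016008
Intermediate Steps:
f(K) = 1/(10 + K)
C(L, Z) = 1/23 + L² + 5*Z² (C(L, Z) = (L*L + (5*Z)*Z) + 1/(10 + 13) = (L² + 5*Z²) + 1/23 = 1/23 + L² + 5*Z²)
1/(C(-66 - 1*150, -32) - 45529) = 1/((1/23 + (-66 - 1*150)² + 5*(-32)²) - 45529) = 1/((1/23 + (-66 - 150)² + 5*1024) - 45529) = 1/((1/23 + (-216)² + 5120) - 45529) = 1/((1/23 + 46656 + 5120) - 45529) = 1/(1190849/23 - 45529) = 1/(143682/23) = 23/143682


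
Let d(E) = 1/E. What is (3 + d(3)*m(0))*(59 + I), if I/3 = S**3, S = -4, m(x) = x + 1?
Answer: -1330/3 ≈ -443.33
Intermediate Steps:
m(x) = 1 + x
I = -192 (I = 3*(-4)**3 = 3*(-64) = -192)
(3 + d(3)*m(0))*(59 + I) = (3 + (1 + 0)/3)*(59 - 192) = (3 + (1/3)*1)*(-133) = (3 + 1/3)*(-133) = (10/3)*(-133) = -1330/3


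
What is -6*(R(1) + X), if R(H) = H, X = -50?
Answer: 294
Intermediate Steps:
-6*(R(1) + X) = -6*(1 - 50) = -6*(-49) = 294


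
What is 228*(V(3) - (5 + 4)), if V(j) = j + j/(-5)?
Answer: -7524/5 ≈ -1504.8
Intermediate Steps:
V(j) = 4*j/5 (V(j) = j + j*(-⅕) = j - j/5 = 4*j/5)
228*(V(3) - (5 + 4)) = 228*((⅘)*3 - (5 + 4)) = 228*(12/5 - 1*9) = 228*(12/5 - 9) = 228*(-33/5) = -7524/5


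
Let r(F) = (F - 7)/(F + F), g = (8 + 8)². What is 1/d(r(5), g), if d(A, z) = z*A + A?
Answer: -5/257 ≈ -0.019455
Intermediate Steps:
g = 256 (g = 16² = 256)
r(F) = (-7 + F)/(2*F) (r(F) = (-7 + F)/((2*F)) = (-7 + F)*(1/(2*F)) = (-7 + F)/(2*F))
d(A, z) = A + A*z (d(A, z) = A*z + A = A + A*z)
1/d(r(5), g) = 1/(((½)*(-7 + 5)/5)*(1 + 256)) = 1/(((½)*(⅕)*(-2))*257) = 1/(-⅕*257) = 1/(-257/5) = -5/257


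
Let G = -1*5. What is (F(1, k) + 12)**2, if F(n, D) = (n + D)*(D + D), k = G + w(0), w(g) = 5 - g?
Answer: 144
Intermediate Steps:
G = -5
k = 0 (k = -5 + (5 - 1*0) = -5 + (5 + 0) = -5 + 5 = 0)
F(n, D) = 2*D*(D + n) (F(n, D) = (D + n)*(2*D) = 2*D*(D + n))
(F(1, k) + 12)**2 = (2*0*(0 + 1) + 12)**2 = (2*0*1 + 12)**2 = (0 + 12)**2 = 12**2 = 144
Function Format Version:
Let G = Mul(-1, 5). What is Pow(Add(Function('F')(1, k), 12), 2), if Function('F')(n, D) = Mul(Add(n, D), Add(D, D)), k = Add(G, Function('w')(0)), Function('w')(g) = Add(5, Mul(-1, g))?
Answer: 144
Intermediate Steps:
G = -5
k = 0 (k = Add(-5, Add(5, Mul(-1, 0))) = Add(-5, Add(5, 0)) = Add(-5, 5) = 0)
Function('F')(n, D) = Mul(2, D, Add(D, n)) (Function('F')(n, D) = Mul(Add(D, n), Mul(2, D)) = Mul(2, D, Add(D, n)))
Pow(Add(Function('F')(1, k), 12), 2) = Pow(Add(Mul(2, 0, Add(0, 1)), 12), 2) = Pow(Add(Mul(2, 0, 1), 12), 2) = Pow(Add(0, 12), 2) = Pow(12, 2) = 144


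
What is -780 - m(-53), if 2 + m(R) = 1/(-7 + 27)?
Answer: -15561/20 ≈ -778.05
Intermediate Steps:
m(R) = -39/20 (m(R) = -2 + 1/(-7 + 27) = -2 + 1/20 = -39/20)
-780 - m(-53) = -780 - 1*(-39/20) = -780 + 39/20 = -15561/20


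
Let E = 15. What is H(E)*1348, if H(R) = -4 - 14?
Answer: -24264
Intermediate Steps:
H(R) = -18
H(E)*1348 = -18*1348 = -24264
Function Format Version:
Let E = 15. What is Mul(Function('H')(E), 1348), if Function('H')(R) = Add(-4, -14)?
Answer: -24264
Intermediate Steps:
Function('H')(R) = -18
Mul(Function('H')(E), 1348) = Mul(-18, 1348) = -24264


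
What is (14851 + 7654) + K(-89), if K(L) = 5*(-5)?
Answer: 22480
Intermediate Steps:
K(L) = -25
(14851 + 7654) + K(-89) = (14851 + 7654) - 25 = 22505 - 25 = 22480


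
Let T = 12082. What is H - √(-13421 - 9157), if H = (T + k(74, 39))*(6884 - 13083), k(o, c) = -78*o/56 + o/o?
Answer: -1039690081/14 - I*√22578 ≈ -7.4264e+7 - 150.26*I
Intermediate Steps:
k(o, c) = 1 - 39*o/28 (k(o, c) = -39*o/28 + 1 = 1 - 39*o/28)
H = -1039690081/14 (H = (12082 + (1 - 39/28*74))*(6884 - 13083) = (12082 + (1 - 1443/14))*(-6199) = (12082 - 1429/14)*(-6199) = (167719/14)*(-6199) = -1039690081/14 ≈ -7.4264e+7)
H - √(-13421 - 9157) = -1039690081/14 - √(-13421 - 9157) = -1039690081/14 - √(-22578) = -1039690081/14 - I*√22578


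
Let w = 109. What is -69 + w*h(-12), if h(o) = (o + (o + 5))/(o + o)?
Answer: 415/24 ≈ 17.292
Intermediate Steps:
h(o) = (5 + 2*o)/(2*o) (h(o) = (o + (5 + o))/((2*o)) = (5 + 2*o)*(1/(2*o)) = (5 + 2*o)/(2*o))
-69 + w*h(-12) = -69 + 109*((5/2 - 12)/(-12)) = -69 + 109*(-1/12*(-19/2)) = -69 + 109*(19/24) = -69 + 2071/24 = 415/24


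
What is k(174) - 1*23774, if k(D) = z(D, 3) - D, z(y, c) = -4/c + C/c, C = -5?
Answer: -23951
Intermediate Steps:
z(y, c) = -9/c (z(y, c) = -4/c - 5/c = -9/c)
k(D) = -3 - D (k(D) = -9/3 - D = -9*1/3 - D = -3 - D)
k(174) - 1*23774 = (-3 - 1*174) - 1*23774 = (-3 - 174) - 23774 = -177 - 23774 = -23951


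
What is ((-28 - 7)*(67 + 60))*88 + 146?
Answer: -391014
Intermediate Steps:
((-28 - 7)*(67 + 60))*88 + 146 = -35*127*88 + 146 = -4445*88 + 146 = -391160 + 146 = -391014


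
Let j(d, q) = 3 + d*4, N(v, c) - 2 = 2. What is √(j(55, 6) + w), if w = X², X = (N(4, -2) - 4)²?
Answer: √223 ≈ 14.933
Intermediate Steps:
N(v, c) = 4 (N(v, c) = 2 + 2 = 4)
j(d, q) = 3 + 4*d
X = 0 (X = (4 - 4)² = 0² = 0)
w = 0 (w = 0² = 0)
√(j(55, 6) + w) = √((3 + 4*55) + 0) = √((3 + 220) + 0) = √(223 + 0) = √223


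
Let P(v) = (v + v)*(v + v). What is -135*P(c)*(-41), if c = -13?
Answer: 3741660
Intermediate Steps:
P(v) = 4*v² (P(v) = (2*v)*(2*v) = 4*v²)
-135*P(c)*(-41) = -540*(-13)²*(-41) = -540*169*(-41) = -135*676*(-41) = -91260*(-41) = 3741660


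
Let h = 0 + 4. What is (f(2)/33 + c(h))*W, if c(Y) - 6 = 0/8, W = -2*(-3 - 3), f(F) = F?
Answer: 800/11 ≈ 72.727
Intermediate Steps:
h = 4
W = 12 (W = -2*(-6) = 12)
c(Y) = 6 (c(Y) = 6 + 0/8 = 6 + 0*(⅛) = 6 + 0 = 6)
(f(2)/33 + c(h))*W = (2/33 + 6)*12 = (200/33)*12 = 800/11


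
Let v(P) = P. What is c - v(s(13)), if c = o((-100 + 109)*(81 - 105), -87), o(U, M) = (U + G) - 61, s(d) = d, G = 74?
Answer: -216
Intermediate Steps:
o(U, M) = 13 + U (o(U, M) = (U + 74) - 61 = (74 + U) - 61 = 13 + U)
c = -203 (c = 13 + (-100 + 109)*(81 - 105) = 13 + 9*(-24) = 13 - 216 = -203)
c - v(s(13)) = -203 - 1*13 = -203 - 13 = -216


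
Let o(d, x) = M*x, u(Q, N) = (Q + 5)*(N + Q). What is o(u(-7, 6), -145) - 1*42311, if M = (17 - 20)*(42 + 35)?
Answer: -8816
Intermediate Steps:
u(Q, N) = (5 + Q)*(N + Q)
M = -231 (M = -3*77 = -231)
o(d, x) = -231*x
o(u(-7, 6), -145) - 1*42311 = -231*(-145) - 1*42311 = 33495 - 42311 = -8816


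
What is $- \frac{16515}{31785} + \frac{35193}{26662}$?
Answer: $\frac{45219105}{56496778} \approx 0.80038$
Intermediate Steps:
$- \frac{16515}{31785} + \frac{35193}{26662} = \left(-16515\right) \frac{1}{31785} + 35193 \cdot \frac{1}{26662} = - \frac{1101}{2119} + \frac{35193}{26662} = \frac{45219105}{56496778}$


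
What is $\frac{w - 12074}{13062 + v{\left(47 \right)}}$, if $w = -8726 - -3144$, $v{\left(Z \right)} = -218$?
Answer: $- \frac{4414}{3211} \approx -1.3746$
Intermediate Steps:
$w = -5582$ ($w = -8726 + 3144 = -5582$)
$\frac{w - 12074}{13062 + v{\left(47 \right)}} = \frac{-5582 - 12074}{13062 - 218} = - \frac{17656}{12844} = \left(-17656\right) \frac{1}{12844} = - \frac{4414}{3211}$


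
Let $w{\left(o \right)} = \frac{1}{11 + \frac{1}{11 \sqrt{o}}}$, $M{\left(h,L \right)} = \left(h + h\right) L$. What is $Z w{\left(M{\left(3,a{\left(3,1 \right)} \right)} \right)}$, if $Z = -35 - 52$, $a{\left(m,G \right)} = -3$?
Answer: $- \frac{2871 \sqrt{2}}{- i + 363 \sqrt{2}} \approx -7.9091 - 0.015406 i$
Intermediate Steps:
$M{\left(h,L \right)} = 2 L h$ ($M{\left(h,L \right)} = 2 h L = 2 L h$)
$Z = -87$ ($Z = -35 - 52 = -87$)
$w{\left(o \right)} = \frac{1}{11 + \frac{1}{11 \sqrt{o}}}$
$Z w{\left(M{\left(3,a{\left(3,1 \right)} \right)} \right)} = - 87 \frac{11 \sqrt{2 \left(-3\right) 3}}{1 + 121 \sqrt{2 \left(-3\right) 3}} = - 87 \frac{11 \sqrt{-18}}{1 + 121 \sqrt{-18}} = - 87 \frac{11 \cdot 3 i \sqrt{2}}{1 + 121 \cdot 3 i \sqrt{2}} = - 87 \frac{11 \cdot 3 i \sqrt{2}}{1 + 363 i \sqrt{2}} = - 87 \frac{33 i \sqrt{2}}{1 + 363 i \sqrt{2}} = - \frac{2871 i \sqrt{2}}{1 + 363 i \sqrt{2}}$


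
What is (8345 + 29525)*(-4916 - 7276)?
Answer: -461711040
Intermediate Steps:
(8345 + 29525)*(-4916 - 7276) = 37870*(-12192) = -461711040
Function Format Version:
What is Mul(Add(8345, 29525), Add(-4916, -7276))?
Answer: -461711040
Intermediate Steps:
Mul(Add(8345, 29525), Add(-4916, -7276)) = Mul(37870, -12192) = -461711040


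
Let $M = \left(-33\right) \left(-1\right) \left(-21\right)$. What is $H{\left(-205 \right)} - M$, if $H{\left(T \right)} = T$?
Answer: $488$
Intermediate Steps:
$M = -693$ ($M = 33 \left(-21\right) = -693$)
$H{\left(-205 \right)} - M = -205 - -693 = -205 + 693 = 488$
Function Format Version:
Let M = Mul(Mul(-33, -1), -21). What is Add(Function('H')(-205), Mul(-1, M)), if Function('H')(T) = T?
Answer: 488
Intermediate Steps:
M = -693 (M = Mul(33, -21) = -693)
Add(Function('H')(-205), Mul(-1, M)) = Add(-205, Mul(-1, -693)) = Add(-205, 693) = 488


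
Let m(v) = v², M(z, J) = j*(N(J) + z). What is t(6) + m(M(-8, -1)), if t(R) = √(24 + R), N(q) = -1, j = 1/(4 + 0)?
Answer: 81/16 + √30 ≈ 10.540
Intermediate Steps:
j = ¼ (j = 1/4 = ¼ ≈ 0.25000)
M(z, J) = -¼ + z/4 (M(z, J) = (-1 + z)/4 = -¼ + z/4)
t(6) + m(M(-8, -1)) = √(24 + 6) + (-¼ + (¼)*(-8))² = √30 + (-¼ - 2)² = √30 + (-9/4)² = √30 + 81/16 = 81/16 + √30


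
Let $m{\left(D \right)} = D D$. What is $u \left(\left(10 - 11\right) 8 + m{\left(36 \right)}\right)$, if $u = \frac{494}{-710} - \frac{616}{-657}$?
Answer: $\frac{72644488}{233235} \approx 311.46$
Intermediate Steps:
$u = \frac{56401}{233235}$ ($u = 494 \left(- \frac{1}{710}\right) - - \frac{616}{657} = - \frac{247}{355} + \frac{616}{657} = \frac{56401}{233235} \approx 0.24182$)
$m{\left(D \right)} = D^{2}$
$u \left(\left(10 - 11\right) 8 + m{\left(36 \right)}\right) = \frac{56401 \left(\left(10 - 11\right) 8 + 36^{2}\right)}{233235} = \frac{56401 \left(\left(-1\right) 8 + 1296\right)}{233235} = \frac{56401 \left(-8 + 1296\right)}{233235} = \frac{56401}{233235} \cdot 1288 = \frac{72644488}{233235}$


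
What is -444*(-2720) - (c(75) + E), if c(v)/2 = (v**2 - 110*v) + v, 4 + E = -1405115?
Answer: 2617899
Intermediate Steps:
E = -1405119 (E = -4 - 1405115 = -1405119)
c(v) = -218*v + 2*v**2 (c(v) = 2*((v**2 - 110*v) + v) = 2*(v**2 - 109*v) = -218*v + 2*v**2)
-444*(-2720) - (c(75) + E) = -444*(-2720) - (2*75*(-109 + 75) - 1405119) = 1207680 - (2*75*(-34) - 1405119) = 1207680 - (-5100 - 1405119) = 1207680 - 1*(-1410219) = 1207680 + 1410219 = 2617899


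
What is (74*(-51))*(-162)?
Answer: 611388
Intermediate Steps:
(74*(-51))*(-162) = -3774*(-162) = 611388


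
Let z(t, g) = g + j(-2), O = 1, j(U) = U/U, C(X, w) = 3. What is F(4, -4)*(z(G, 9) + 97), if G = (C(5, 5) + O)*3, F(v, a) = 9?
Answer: 963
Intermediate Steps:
j(U) = 1
G = 12 (G = (3 + 1)*3 = 4*3 = 12)
z(t, g) = 1 + g (z(t, g) = g + 1 = 1 + g)
F(4, -4)*(z(G, 9) + 97) = 9*((1 + 9) + 97) = 9*(10 + 97) = 9*107 = 963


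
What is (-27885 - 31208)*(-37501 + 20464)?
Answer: 1006767441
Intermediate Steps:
(-27885 - 31208)*(-37501 + 20464) = -59093*(-17037) = 1006767441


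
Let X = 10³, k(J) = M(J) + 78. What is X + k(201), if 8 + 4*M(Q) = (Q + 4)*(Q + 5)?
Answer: 23267/2 ≈ 11634.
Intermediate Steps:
M(Q) = -2 + (4 + Q)*(5 + Q)/4 (M(Q) = -2 + ((Q + 4)*(Q + 5))/4 = -2 + ((4 + Q)*(5 + Q))/4 = -2 + (4 + Q)*(5 + Q)/4)
k(J) = 81 + J²/4 + 9*J/4 (k(J) = (3 + J²/4 + 9*J/4) + 78 = 81 + J²/4 + 9*J/4)
X = 1000
X + k(201) = 1000 + (81 + (¼)*201² + (9/4)*201) = 1000 + (81 + (¼)*40401 + 1809/4) = 1000 + (81 + 40401/4 + 1809/4) = 1000 + 21267/2 = 23267/2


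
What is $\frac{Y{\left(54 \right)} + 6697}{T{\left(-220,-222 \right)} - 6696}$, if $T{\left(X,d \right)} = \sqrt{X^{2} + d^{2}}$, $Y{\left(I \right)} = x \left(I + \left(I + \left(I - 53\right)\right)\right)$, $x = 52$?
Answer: $- \frac{20699010}{11184683} - \frac{12365 \sqrt{24421}}{22369366} \approx -1.937$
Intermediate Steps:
$Y{\left(I \right)} = -2756 + 156 I$ ($Y{\left(I \right)} = 52 \left(I + \left(I + \left(I - 53\right)\right)\right) = 52 \left(I + \left(I + \left(-53 + I\right)\right)\right) = 52 \left(I + \left(-53 + 2 I\right)\right) = 52 \left(-53 + 3 I\right) = -2756 + 156 I$)
$\frac{Y{\left(54 \right)} + 6697}{T{\left(-220,-222 \right)} - 6696} = \frac{\left(-2756 + 156 \cdot 54\right) + 6697}{\sqrt{\left(-220\right)^{2} + \left(-222\right)^{2}} - 6696} = \frac{\left(-2756 + 8424\right) + 6697}{\sqrt{48400 + 49284} - 6696} = \frac{5668 + 6697}{\sqrt{97684} - 6696} = \frac{12365}{2 \sqrt{24421} - 6696} = \frac{12365}{-6696 + 2 \sqrt{24421}}$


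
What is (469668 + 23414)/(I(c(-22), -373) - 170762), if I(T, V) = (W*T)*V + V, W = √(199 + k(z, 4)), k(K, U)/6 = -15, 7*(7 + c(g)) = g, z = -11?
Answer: -2067397907715/679312575262 - 45704017121*√109/679312575262 ≈ -3.7458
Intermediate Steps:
c(g) = -7 + g/7
k(K, U) = -90 (k(K, U) = 6*(-15) = -90)
W = √109 (W = √(199 - 90) = √109 ≈ 10.440)
I(T, V) = V + T*V*√109 (I(T, V) = (√109*T)*V + V = (T*√109)*V + V = T*V*√109 + V = V + T*V*√109)
(469668 + 23414)/(I(c(-22), -373) - 170762) = (469668 + 23414)/(-373*(1 + (-7 + (⅐)*(-22))*√109) - 170762) = 493082/(-373*(1 + (-7 - 22/7)*√109) - 170762) = 493082/(-373*(1 - 71*√109/7) - 170762) = 493082/((-373 + 26483*√109/7) - 170762) = 493082/(-171135 + 26483*√109/7)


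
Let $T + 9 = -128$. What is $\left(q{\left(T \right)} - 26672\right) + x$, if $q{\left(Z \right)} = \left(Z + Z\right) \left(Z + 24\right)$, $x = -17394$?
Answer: $-13104$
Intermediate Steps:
$T = -137$ ($T = -9 - 128 = -137$)
$q{\left(Z \right)} = 2 Z \left(24 + Z\right)$
$\left(q{\left(T \right)} - 26672\right) + x = \left(2 \left(-137\right) \left(24 - 137\right) - 26672\right) - 17394 = \left(2 \left(-137\right) \left(-113\right) - 26672\right) - 17394 = \left(30962 - 26672\right) - 17394 = 4290 - 17394 = -13104$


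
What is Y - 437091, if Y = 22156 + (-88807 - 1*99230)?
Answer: -602972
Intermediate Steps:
Y = -165881 (Y = 22156 + (-88807 - 99230) = 22156 - 188037 = -165881)
Y - 437091 = -165881 - 437091 = -602972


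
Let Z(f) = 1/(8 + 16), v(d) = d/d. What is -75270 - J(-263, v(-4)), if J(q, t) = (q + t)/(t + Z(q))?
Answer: -1875462/25 ≈ -75019.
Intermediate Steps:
v(d) = 1
Z(f) = 1/24
J(q, t) = (q + t)/(1/24 + t) (J(q, t) = (q + t)/(t + 1/24) = (q + t)/(1/24 + t))
-75270 - J(-263, v(-4)) = -75270 - 24*(-263 + 1)/(1 + 24*1) = -75270 - 24*(-262)/(1 + 24) = -75270 - 24*(-262)/25 = -75270 - 1*(-6288/25) = -75270 + 6288/25 = -1875462/25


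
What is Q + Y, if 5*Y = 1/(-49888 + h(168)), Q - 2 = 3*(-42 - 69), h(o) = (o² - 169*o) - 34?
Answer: -82898951/250450 ≈ -331.00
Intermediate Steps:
h(o) = -34 + o² - 169*o
Q = -331 (Q = 2 + 3*(-42 - 69) = 2 + 3*(-111) = 2 - 333 = -331)
Y = -1/250450 (Y = 1/(5*(-49888 + (-34 + 168² - 169*168))) = 1/(5*(-49888 + (-34 + 28224 - 28392))) = 1/(5*(-49888 - 202)) = (⅕)/(-50090) = (⅕)*(-1/50090) = -1/250450 ≈ -3.9928e-6)
Q + Y = -331 - 1/250450 = -82898951/250450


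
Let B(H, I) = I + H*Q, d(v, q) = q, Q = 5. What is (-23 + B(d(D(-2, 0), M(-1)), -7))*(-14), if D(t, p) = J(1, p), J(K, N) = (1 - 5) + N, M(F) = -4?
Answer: 700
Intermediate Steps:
J(K, N) = -4 + N
D(t, p) = -4 + p
B(H, I) = I + 5*H (B(H, I) = I + H*5 = I + 5*H)
(-23 + B(d(D(-2, 0), M(-1)), -7))*(-14) = (-23 + (-7 + 5*(-4)))*(-14) = (-23 + (-7 - 20))*(-14) = (-23 - 27)*(-14) = -50*(-14) = 700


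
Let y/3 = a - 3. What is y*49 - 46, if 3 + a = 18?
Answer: 1718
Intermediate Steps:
a = 15 (a = -3 + 18 = 15)
y = 36 (y = 3*(15 - 3) = 3*12 = 36)
y*49 - 46 = 36*49 - 46 = 1764 - 46 = 1718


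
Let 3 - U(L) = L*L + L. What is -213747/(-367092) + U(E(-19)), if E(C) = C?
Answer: -41410147/122364 ≈ -338.42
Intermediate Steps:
U(L) = 3 - L - L² (U(L) = 3 - (L*L + L) = 3 - (L² + L) = 3 - (L + L²) = 3 + (-L - L²) = 3 - L - L²)
-213747/(-367092) + U(E(-19)) = -213747/(-367092) + (3 - 1*(-19) - 1*(-19)²) = -213747*(-1/367092) + (3 + 19 - 1*361) = 71249/122364 + (3 + 19 - 361) = 71249/122364 - 339 = -41410147/122364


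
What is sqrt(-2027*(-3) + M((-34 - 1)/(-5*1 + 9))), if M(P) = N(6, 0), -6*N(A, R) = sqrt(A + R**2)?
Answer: sqrt(218916 - 6*sqrt(6))/6 ≈ 77.978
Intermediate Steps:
N(A, R) = -sqrt(A + R**2)/6
M(P) = -sqrt(6)/6 (M(P) = -sqrt(6 + 0**2)/6 = -sqrt(6 + 0)/6 = -sqrt(6)/6)
sqrt(-2027*(-3) + M((-34 - 1)/(-5*1 + 9))) = sqrt(-2027*(-3) - sqrt(6)/6) = sqrt(6081 - sqrt(6)/6)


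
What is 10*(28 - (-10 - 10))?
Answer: 480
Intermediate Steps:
10*(28 - (-10 - 10)) = 10*(28 - 1*(-20)) = 10*(28 + 20) = 10*48 = 480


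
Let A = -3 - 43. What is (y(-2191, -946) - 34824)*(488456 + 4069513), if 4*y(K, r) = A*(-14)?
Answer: -157992879447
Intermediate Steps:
A = -46
y(K, r) = 161 (y(K, r) = (-46*(-14))/4 = (1/4)*644 = 161)
(y(-2191, -946) - 34824)*(488456 + 4069513) = (161 - 34824)*(488456 + 4069513) = -34663*4557969 = -157992879447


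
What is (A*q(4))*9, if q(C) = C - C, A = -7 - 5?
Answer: 0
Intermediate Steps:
A = -12
q(C) = 0
(A*q(4))*9 = -12*0*9 = 0*9 = 0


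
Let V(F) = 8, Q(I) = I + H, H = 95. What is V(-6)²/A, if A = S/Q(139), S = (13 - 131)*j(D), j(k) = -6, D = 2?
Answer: 1248/59 ≈ 21.153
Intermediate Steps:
Q(I) = 95 + I (Q(I) = I + 95 = 95 + I)
S = 708 (S = (13 - 131)*(-6) = -118*(-6) = 708)
A = 118/39 (A = 708/(95 + 139) = 708/234 = 708*(1/234) = 118/39 ≈ 3.0256)
V(-6)²/A = 8²/(118/39) = 64*(39/118) = 1248/59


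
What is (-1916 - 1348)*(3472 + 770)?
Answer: -13845888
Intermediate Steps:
(-1916 - 1348)*(3472 + 770) = -3264*4242 = -13845888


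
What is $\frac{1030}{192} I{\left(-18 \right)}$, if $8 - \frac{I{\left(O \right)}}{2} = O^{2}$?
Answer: $- \frac{40685}{12} \approx -3390.4$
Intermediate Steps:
$I{\left(O \right)} = 16 - 2 O^{2}$
$\frac{1030}{192} I{\left(-18 \right)} = \frac{1030}{192} \left(16 - 2 \left(-18\right)^{2}\right) = 1030 \cdot \frac{1}{192} \left(16 - 648\right) = \frac{515 \left(16 - 648\right)}{96} = \frac{515}{96} \left(-632\right) = - \frac{40685}{12}$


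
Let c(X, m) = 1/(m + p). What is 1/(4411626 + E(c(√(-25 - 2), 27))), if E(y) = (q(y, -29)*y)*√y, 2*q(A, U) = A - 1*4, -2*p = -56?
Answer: 2960403245525000/13060191928442473634013 + 441650*√55/13060191928442473634013 ≈ 2.2667e-7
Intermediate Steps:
p = 28 (p = -½*(-56) = 28)
q(A, U) = -2 + A/2 (q(A, U) = (A - 1*4)/2 = (A - 4)/2 = (-4 + A)/2 = -2 + A/2)
c(X, m) = 1/(28 + m) (c(X, m) = 1/(m + 28) = 1/(28 + m))
E(y) = y^(3/2)*(-2 + y/2) (E(y) = ((-2 + y/2)*y)*√y = (y*(-2 + y/2))*√y = y^(3/2)*(-2 + y/2))
1/(4411626 + E(c(√(-25 - 2), 27))) = 1/(4411626 + (1/(28 + 27))^(3/2)*(-4 + 1/(28 + 27))/2) = 1/(4411626 + (1/55)^(3/2)*(-4 + 1/55)/2) = 1/(4411626 + (½)*(√55/3025)*(-219/55)) = 1/(4411626 - 219*√55/332750)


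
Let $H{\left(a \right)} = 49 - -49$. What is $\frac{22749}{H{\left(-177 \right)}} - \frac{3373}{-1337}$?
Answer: $\frac{4392281}{18718} \approx 234.66$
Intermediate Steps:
$H{\left(a \right)} = 98$ ($H{\left(a \right)} = 49 + 49 = 98$)
$\frac{22749}{H{\left(-177 \right)}} - \frac{3373}{-1337} = \frac{22749}{98} - \frac{3373}{-1337} = 22749 \cdot \frac{1}{98} - - \frac{3373}{1337} = \frac{22749}{98} + \frac{3373}{1337} = \frac{4392281}{18718}$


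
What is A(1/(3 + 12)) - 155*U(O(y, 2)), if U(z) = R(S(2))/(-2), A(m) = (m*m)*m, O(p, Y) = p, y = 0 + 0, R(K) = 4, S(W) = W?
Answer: 1046251/3375 ≈ 310.00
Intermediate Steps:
y = 0
A(m) = m³ (A(m) = m²*m = m³)
U(z) = -2 (U(z) = 4/(-2) = 4*(-½) = -2)
A(1/(3 + 12)) - 155*U(O(y, 2)) = (1/(3 + 12))³ - 155*(-2) = (1/15)³ + 310 = 1/3375 + 310 = 1046251/3375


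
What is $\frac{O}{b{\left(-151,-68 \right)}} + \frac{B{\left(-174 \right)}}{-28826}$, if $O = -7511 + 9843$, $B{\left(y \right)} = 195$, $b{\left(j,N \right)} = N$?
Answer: $- \frac{16808873}{490042} \approx -34.301$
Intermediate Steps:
$O = 2332$
$\frac{O}{b{\left(-151,-68 \right)}} + \frac{B{\left(-174 \right)}}{-28826} = \frac{2332}{-68} + \frac{195}{-28826} = 2332 \left(- \frac{1}{68}\right) + 195 \left(- \frac{1}{28826}\right) = - \frac{583}{17} - \frac{195}{28826} = - \frac{16808873}{490042}$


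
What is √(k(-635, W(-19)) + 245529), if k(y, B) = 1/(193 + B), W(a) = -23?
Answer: √7095788270/170 ≈ 495.51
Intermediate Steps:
√(k(-635, W(-19)) + 245529) = √(1/(193 - 23) + 245529) = √(1/170 + 245529) = √(41739931/170) = √7095788270/170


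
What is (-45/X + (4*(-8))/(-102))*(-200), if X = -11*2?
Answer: -264700/561 ≈ -471.84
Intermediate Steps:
X = -22
(-45/X + (4*(-8))/(-102))*(-200) = (-45/(-22) + (4*(-8))/(-102))*(-200) = (-45*(-1/22) - 32*(-1/102))*(-200) = (45/22 + 16/51)*(-200) = (2647/1122)*(-200) = -264700/561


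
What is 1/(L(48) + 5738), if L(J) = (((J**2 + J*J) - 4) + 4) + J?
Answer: 1/10394 ≈ 9.6209e-5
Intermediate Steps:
L(J) = J + 2*J**2 (L(J) = (((J**2 + J**2) - 4) + 4) + J = ((2*J**2 - 4) + 4) + J = ((-4 + 2*J**2) + 4) + J = 2*J**2 + J = J + 2*J**2)
1/(L(48) + 5738) = 1/(48*(1 + 2*48) + 5738) = 1/(48*(1 + 96) + 5738) = 1/(48*97 + 5738) = 1/(4656 + 5738) = 1/10394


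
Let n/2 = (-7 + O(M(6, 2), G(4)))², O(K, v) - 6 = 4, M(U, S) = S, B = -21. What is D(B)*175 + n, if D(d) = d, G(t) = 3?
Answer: -3657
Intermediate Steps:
O(K, v) = 10 (O(K, v) = 6 + 4 = 10)
n = 18 (n = 2*(-7 + 10)² = 2*3² = 2*9 = 18)
D(B)*175 + n = -21*175 + 18 = -3675 + 18 = -3657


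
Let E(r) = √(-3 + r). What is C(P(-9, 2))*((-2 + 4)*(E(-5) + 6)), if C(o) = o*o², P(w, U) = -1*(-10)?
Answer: 12000 + 4000*I*√2 ≈ 12000.0 + 5656.9*I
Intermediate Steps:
P(w, U) = 10
C(o) = o³
C(P(-9, 2))*((-2 + 4)*(E(-5) + 6)) = 10³*((-2 + 4)*(√(-3 - 5) + 6)) = 1000*(2*(√(-8) + 6)) = 1000*(2*(2*I*√2 + 6)) = 1000*(2*(6 + 2*I*√2)) = 1000*(12 + 4*I*√2) = 12000 + 4000*I*√2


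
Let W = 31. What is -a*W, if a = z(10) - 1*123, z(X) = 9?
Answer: 3534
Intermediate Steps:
a = -114 (a = 9 - 1*123 = 9 - 123 = -114)
-a*W = -(-114)*31 = -1*(-3534) = 3534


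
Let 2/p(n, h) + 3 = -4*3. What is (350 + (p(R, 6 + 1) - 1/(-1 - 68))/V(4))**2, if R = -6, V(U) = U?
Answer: 233249395681/1904400 ≈ 1.2248e+5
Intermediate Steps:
p(n, h) = -2/15 (p(n, h) = 2/(-3 - 4*3) = 2/(-3 - 12) = 2/(-15) = 2*(-1/15) = -2/15)
(350 + (p(R, 6 + 1) - 1/(-1 - 68))/V(4))**2 = (350 + (-2/15 - 1/(-1 - 68))/4)**2 = (350 + (-2/15 - 1/(-69))*(1/4))**2 = (350 + (-2/15 - 1*(-1/69))*(1/4))**2 = (350 + (-2/15 + 1/69)*(1/4))**2 = (350 - 41/345*1/4)**2 = (350 - 41/1380)**2 = (482959/1380)**2 = 233249395681/1904400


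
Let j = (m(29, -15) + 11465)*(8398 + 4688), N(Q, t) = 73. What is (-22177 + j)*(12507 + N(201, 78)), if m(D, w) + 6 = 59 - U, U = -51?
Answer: 1904231543060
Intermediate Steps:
m(D, w) = 104 (m(D, w) = -6 + (59 - 1*(-51)) = -6 + (59 + 51) = -6 + 110 = 104)
j = 151391934 (j = (104 + 11465)*(8398 + 4688) = 11569*13086 = 151391934)
(-22177 + j)*(12507 + N(201, 78)) = (-22177 + 151391934)*(12507 + 73) = 151369757*12580 = 1904231543060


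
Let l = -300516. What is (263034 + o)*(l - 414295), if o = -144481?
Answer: -84742988483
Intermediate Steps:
(263034 + o)*(l - 414295) = (263034 - 144481)*(-300516 - 414295) = 118553*(-714811) = -84742988483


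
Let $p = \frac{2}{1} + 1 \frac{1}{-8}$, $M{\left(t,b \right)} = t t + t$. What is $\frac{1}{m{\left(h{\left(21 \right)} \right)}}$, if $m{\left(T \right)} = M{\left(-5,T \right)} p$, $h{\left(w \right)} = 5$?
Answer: $\frac{2}{75} \approx 0.026667$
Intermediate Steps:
$M{\left(t,b \right)} = t + t^{2}$ ($M{\left(t,b \right)} = t^{2} + t = t + t^{2}$)
$p = \frac{15}{8}$ ($p = 2 \cdot 1 + 1 \left(- \frac{1}{8}\right) = 2 - \frac{1}{8} = \frac{15}{8} \approx 1.875$)
$m{\left(T \right)} = \frac{75}{2}$ ($m{\left(T \right)} = - 5 \left(1 - 5\right) \frac{15}{8} = \left(-5\right) \left(-4\right) \frac{15}{8} = 20 \cdot \frac{15}{8} = \frac{75}{2}$)
$\frac{1}{m{\left(h{\left(21 \right)} \right)}} = \frac{1}{\frac{75}{2}} = \frac{2}{75}$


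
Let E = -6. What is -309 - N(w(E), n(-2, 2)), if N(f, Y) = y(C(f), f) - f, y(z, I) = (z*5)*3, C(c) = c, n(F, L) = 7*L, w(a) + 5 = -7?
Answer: -141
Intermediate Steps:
w(a) = -12 (w(a) = -5 - 7 = -12)
y(z, I) = 15*z (y(z, I) = (5*z)*3 = 15*z)
N(f, Y) = 14*f (N(f, Y) = 15*f - f = 14*f)
-309 - N(w(E), n(-2, 2)) = -309 - 14*(-12) = -309 - 1*(-168) = -309 + 168 = -141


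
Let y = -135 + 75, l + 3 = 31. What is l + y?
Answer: -32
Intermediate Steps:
l = 28 (l = -3 + 31 = 28)
y = -60
l + y = 28 - 60 = -32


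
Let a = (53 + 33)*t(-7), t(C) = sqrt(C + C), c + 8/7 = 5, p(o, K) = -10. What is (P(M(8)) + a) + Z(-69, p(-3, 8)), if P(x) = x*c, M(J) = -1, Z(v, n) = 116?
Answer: 785/7 + 86*I*sqrt(14) ≈ 112.14 + 321.78*I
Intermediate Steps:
c = 27/7 (c = -8/7 + 5 = 27/7 ≈ 3.8571)
t(C) = sqrt(2)*sqrt(C) (t(C) = sqrt(2*C) = sqrt(2)*sqrt(C))
P(x) = 27*x/7 (P(x) = x*(27/7) = 27*x/7)
a = 86*I*sqrt(14) (a = (53 + 33)*(sqrt(2)*sqrt(-7)) = 86*(sqrt(2)*(I*sqrt(7))) = 86*(I*sqrt(14)) = 86*I*sqrt(14) ≈ 321.78*I)
(P(M(8)) + a) + Z(-69, p(-3, 8)) = ((27/7)*(-1) + 86*I*sqrt(14)) + 116 = (-27/7 + 86*I*sqrt(14)) + 116 = 785/7 + 86*I*sqrt(14)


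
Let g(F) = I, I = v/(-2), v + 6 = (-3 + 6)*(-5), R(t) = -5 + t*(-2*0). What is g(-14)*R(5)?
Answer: -105/2 ≈ -52.500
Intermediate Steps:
R(t) = -5 (R(t) = -5 + t*0 = -5 + 0 = -5)
v = -21 (v = -6 + (-3 + 6)*(-5) = -6 + 3*(-5) = -6 - 15 = -21)
I = 21/2 (I = -21/(-2) = -21*(-½) = 21/2 ≈ 10.500)
g(F) = 21/2
g(-14)*R(5) = (21/2)*(-5) = -105/2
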